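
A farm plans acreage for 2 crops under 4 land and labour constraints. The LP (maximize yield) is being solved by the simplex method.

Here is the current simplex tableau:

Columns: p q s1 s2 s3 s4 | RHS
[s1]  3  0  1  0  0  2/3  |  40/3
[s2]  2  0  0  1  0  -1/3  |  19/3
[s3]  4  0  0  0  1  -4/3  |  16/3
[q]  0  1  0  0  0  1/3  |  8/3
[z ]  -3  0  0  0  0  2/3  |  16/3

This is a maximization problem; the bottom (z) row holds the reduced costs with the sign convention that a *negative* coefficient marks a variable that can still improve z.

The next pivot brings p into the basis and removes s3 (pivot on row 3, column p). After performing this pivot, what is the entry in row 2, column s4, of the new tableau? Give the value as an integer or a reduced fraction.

Pivot element is row 3, column p: 4.
Normalize row 3: new (row 3, s4) = (-4/3)/4 = -1/3.
row 2 ← row 2 − 2·(new row 3): -1/3 − 2·(-1/3) = 1/3.

1/3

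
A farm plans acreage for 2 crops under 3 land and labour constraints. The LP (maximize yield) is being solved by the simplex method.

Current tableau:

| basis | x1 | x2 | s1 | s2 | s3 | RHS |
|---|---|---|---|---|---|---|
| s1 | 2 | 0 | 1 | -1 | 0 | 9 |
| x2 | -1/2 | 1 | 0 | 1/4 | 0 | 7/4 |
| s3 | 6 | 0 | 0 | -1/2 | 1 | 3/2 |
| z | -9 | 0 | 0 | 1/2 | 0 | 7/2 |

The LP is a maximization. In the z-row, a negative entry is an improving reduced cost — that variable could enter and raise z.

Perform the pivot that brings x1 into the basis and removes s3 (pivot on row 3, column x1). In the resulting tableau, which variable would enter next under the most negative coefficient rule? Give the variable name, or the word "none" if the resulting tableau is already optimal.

s2

Pivot element 6. New z-row = old z-row − (-9)·(row 3/6).
Updated z-row coefficients: x1: 0, x2: 0, s1: 0, s2: -1/4, s3: 3/2.
The most negative is -1/4 in column s2, so s2 would enter next.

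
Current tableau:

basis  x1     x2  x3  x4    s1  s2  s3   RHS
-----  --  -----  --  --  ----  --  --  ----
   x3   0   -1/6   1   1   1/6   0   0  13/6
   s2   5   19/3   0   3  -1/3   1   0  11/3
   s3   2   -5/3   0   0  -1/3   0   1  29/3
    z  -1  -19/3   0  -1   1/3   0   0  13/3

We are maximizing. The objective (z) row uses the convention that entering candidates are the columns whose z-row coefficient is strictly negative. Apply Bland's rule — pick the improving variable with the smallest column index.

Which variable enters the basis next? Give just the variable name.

x1

Objective-row coefficients: x1: -1, x2: -19/3, x3: 0, x4: -1, s1: 1/3, s2: 0, s3: 0.
Improving columns: x1, x2, x4. Bland's rule picks the smallest column index → x1.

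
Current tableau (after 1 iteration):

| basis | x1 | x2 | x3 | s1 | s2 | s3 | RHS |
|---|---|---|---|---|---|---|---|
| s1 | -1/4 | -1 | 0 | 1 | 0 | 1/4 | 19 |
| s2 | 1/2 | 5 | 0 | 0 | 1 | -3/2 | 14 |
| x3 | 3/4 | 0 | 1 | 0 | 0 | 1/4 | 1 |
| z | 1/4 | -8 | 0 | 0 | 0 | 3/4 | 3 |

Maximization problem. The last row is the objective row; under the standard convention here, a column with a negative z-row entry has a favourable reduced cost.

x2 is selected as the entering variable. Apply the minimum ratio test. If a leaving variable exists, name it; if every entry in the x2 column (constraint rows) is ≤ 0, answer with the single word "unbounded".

Ratios: row 1 (s1): entry -1 ≤ 0, skip; row 2 (s2): 14/5 = 14/5; row 3 (x3): entry 0 ≤ 0, skip.
Minimum ratio is in the s2 row, so s2 leaves.

s2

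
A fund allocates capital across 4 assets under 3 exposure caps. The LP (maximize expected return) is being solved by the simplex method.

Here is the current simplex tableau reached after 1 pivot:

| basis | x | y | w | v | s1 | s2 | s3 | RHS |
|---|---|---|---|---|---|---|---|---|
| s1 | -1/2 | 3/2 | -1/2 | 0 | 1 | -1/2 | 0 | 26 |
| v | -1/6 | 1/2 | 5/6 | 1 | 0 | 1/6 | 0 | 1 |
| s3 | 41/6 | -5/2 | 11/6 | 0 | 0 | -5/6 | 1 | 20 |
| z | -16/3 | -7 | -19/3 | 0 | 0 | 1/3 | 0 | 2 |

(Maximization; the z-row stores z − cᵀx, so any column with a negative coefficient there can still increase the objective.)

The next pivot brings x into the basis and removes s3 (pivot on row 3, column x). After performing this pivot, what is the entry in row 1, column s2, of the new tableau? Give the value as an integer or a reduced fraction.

-23/41

Pivot element is row 3, column x: 41/6.
Normalize row 3: new (row 3, s2) = (-5/6)/(41/6) = -5/41.
row 1 ← row 1 − (-1/2)·(new row 3): -1/2 − (-1/2)·(-5/41) = -23/41.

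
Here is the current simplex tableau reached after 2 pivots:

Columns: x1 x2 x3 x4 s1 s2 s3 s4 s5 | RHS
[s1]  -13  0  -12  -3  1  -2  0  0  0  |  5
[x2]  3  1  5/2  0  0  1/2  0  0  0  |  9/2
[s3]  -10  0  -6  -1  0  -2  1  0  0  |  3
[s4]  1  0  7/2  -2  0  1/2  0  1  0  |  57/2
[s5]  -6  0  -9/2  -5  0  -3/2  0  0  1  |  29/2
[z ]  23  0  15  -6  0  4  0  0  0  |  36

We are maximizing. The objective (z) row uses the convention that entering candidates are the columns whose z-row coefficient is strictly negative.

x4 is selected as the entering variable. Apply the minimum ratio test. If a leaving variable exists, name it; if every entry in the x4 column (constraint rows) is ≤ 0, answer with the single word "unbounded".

unbounded

x4-column entries: row 1: -3, row 2: 0, row 3: -1, row 4: -2, row 5: -5. All ≤ 0, so x4 can increase without bound; the LP is unbounded in this direction.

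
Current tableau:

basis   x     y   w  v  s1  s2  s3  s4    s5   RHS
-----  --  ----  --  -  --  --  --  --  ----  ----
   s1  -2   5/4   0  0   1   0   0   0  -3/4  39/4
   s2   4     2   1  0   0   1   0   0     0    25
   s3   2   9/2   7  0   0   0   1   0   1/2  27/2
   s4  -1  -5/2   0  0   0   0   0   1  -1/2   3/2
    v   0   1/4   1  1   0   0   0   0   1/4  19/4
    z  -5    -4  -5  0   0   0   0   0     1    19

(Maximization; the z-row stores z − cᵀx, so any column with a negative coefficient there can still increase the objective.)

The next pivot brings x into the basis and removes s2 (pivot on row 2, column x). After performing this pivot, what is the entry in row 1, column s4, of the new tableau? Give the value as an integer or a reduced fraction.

0

Pivot element is row 2, column x: 4.
Normalize row 2: new (row 2, s4) = 0/4 = 0.
row 1 ← row 1 − (-2)·(new row 2): 0 − (-2)·0 = 0.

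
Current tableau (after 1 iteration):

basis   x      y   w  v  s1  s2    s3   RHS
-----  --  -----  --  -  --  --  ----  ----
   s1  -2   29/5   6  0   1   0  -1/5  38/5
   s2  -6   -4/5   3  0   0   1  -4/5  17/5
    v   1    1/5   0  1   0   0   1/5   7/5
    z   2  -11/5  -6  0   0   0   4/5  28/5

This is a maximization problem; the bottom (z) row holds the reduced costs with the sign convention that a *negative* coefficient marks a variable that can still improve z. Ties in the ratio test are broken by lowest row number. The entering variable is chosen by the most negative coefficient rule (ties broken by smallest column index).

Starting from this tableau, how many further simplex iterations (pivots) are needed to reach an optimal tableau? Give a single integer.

pivot: w in, s2 out → z = 62/5
pivot: x in, s1 out → z = 66/5
No improving column remains; optimal.

2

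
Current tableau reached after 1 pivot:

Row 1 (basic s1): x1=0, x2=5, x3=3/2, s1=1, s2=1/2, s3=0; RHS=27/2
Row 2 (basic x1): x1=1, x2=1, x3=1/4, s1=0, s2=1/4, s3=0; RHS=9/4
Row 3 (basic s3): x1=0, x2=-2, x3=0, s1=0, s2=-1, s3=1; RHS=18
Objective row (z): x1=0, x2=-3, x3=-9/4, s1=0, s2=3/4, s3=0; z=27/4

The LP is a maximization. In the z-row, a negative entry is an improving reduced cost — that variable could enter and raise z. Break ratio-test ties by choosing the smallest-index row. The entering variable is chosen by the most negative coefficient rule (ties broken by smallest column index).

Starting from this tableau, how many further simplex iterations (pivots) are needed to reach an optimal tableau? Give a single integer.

3

pivot: x2 in, x1 out → z = 27/2
pivot: x3 in, s1 out → z = 27
pivot: x1 in, x2 out → z = 27
No improving column remains; optimal.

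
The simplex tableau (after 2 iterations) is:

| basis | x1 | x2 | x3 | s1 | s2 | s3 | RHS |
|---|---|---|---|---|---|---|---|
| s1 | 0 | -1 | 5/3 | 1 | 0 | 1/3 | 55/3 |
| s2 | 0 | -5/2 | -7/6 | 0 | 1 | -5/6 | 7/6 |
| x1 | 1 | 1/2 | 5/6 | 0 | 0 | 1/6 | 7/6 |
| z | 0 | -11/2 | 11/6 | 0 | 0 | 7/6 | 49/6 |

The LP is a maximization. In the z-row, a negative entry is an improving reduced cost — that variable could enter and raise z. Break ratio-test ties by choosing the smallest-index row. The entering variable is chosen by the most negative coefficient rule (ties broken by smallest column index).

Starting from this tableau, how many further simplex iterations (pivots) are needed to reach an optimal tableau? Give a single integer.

pivot: x2 in, x1 out → z = 21
No improving column remains; optimal.

1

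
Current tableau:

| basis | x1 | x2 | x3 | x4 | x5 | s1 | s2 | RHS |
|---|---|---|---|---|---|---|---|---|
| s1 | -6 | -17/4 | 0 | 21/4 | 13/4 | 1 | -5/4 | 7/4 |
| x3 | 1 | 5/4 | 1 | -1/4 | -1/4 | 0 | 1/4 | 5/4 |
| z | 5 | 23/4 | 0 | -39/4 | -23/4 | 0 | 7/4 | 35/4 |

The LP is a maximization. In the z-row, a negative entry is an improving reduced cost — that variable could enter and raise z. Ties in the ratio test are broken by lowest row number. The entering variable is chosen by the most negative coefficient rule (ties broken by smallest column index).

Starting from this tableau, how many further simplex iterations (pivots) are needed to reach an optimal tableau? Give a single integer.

pivot: x4 in, s1 out → z = 12
pivot: x1 in, x3 out → z = 352/15
pivot: x5 in, x4 out → z = 184/7
No improving column remains; optimal.

3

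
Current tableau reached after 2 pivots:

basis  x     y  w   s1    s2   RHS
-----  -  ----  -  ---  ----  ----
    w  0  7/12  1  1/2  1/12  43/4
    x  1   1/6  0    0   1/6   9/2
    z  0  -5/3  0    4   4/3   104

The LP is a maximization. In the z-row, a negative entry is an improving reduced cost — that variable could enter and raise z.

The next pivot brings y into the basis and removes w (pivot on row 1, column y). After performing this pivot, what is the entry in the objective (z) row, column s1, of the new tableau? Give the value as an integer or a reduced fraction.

Pivot element is row 1, column y: 7/12.
Normalize row 1: new (row 1, s1) = (1/2)/(7/12) = 6/7.
z-row ← z-row − (-5/3)·(new row 1): 4 − (-5/3)·(6/7) = 38/7.

38/7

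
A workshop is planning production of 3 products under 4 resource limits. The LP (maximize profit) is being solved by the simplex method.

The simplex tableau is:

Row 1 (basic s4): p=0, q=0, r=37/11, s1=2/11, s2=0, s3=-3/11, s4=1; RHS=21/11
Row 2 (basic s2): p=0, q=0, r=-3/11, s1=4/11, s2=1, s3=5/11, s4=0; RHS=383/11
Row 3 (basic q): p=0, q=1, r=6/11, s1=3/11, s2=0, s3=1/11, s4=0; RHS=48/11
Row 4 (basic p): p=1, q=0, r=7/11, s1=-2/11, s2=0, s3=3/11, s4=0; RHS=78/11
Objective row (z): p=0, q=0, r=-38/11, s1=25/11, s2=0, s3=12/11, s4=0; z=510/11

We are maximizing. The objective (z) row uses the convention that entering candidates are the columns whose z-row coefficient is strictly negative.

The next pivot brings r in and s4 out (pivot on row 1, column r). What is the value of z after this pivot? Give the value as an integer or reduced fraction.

1788/37

Minimum ratio for r: (21/11)/(37/11) = 21/37.
z changes by −(z-row coeff of r)·ratio = −(-38/11)·(21/37) = 798/407.
New z = 510/11 + (798/407) = 1788/37.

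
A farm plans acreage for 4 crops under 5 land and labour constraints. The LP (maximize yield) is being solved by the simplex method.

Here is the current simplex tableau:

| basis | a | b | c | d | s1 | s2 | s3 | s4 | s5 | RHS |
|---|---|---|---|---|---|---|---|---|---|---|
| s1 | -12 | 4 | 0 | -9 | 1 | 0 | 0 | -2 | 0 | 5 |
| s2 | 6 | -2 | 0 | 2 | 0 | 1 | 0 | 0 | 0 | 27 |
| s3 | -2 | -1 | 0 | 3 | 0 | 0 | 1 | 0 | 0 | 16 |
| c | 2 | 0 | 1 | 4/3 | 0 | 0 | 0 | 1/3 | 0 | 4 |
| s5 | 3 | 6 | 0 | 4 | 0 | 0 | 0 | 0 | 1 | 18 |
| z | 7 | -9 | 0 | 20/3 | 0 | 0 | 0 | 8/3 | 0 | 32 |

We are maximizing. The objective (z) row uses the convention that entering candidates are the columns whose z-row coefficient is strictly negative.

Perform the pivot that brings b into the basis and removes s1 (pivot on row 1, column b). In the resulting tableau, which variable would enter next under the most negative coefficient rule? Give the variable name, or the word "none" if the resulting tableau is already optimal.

a

Pivot element 4. New z-row = old z-row − (-9)·(row 1/4).
Updated z-row coefficients: a: -20, b: 0, c: 0, d: -163/12, s1: 9/4, s2: 0, s3: 0, s4: -11/6, s5: 0.
The most negative is -20 in column a, so a would enter next.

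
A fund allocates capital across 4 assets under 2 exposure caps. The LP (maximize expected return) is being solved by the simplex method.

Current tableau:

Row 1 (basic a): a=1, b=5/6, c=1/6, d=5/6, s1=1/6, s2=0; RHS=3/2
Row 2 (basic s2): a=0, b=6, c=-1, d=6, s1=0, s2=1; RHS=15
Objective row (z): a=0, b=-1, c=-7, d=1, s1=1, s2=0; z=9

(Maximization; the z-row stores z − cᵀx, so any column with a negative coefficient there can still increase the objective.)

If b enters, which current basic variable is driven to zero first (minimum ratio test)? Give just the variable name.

Ratios: row 1 (a): (3/2)/(5/6) = 9/5; row 2 (s2): 15/6 = 5/2.
Minimum ratio 9/5 is in the a row, so a leaves.

a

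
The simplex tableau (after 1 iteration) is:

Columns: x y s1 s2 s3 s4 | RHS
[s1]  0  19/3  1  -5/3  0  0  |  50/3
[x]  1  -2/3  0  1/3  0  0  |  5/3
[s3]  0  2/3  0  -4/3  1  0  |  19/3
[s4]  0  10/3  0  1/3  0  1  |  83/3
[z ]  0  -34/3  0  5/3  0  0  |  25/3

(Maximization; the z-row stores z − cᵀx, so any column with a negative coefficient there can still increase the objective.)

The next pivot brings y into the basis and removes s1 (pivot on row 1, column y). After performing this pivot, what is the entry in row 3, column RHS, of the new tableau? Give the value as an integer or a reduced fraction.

Pivot element is row 1, column y: 19/3.
Normalize row 1: new (row 1, RHS) = (50/3)/(19/3) = 50/19.
row 3 ← row 3 − (2/3)·(new row 1): 19/3 − (2/3)·(50/19) = 87/19.

87/19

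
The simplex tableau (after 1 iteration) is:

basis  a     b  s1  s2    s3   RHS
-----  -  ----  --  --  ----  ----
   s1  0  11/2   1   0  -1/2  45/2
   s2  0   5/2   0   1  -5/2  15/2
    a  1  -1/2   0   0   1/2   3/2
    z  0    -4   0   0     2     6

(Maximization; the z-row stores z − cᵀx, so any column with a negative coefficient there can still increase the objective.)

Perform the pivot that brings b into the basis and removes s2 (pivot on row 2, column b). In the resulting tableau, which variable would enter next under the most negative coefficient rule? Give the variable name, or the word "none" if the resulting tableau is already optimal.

Pivot element 5/2. New z-row = old z-row − (-4)·(row 2/(5/2)).
Updated z-row coefficients: a: 0, b: 0, s1: 0, s2: 8/5, s3: -2.
The most negative is -2 in column s3, so s3 would enter next.

s3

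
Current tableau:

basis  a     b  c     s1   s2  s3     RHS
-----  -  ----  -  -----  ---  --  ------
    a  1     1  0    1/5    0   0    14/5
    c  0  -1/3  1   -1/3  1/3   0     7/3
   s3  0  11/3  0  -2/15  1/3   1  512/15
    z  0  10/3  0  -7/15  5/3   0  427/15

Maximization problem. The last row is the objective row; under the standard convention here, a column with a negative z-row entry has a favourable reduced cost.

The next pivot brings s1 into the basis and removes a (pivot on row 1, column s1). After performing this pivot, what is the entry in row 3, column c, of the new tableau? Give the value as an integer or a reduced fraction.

Pivot element is row 1, column s1: 1/5.
Normalize row 1: new (row 1, c) = 0/(1/5) = 0.
row 3 ← row 3 − (-2/15)·(new row 1): 0 − (-2/15)·0 = 0.

0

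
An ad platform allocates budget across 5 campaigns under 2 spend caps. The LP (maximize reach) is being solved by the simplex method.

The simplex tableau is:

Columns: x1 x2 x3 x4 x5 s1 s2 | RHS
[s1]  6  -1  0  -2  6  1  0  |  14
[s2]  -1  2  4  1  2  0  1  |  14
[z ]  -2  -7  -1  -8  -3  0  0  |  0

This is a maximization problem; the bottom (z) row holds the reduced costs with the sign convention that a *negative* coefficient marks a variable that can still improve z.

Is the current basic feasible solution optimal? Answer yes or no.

Column x1 has objective-row coefficient -2, which is negative; an improving pivot exists, so not yet optimal.

no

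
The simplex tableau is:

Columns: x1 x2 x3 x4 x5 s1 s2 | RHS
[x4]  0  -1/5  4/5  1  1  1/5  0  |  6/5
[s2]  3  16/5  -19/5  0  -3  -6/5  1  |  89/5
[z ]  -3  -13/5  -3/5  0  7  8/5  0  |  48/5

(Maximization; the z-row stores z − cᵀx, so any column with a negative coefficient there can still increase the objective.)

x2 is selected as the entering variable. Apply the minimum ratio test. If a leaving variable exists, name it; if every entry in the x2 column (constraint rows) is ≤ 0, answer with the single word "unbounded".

Ratios: row 1 (x4): entry -1/5 ≤ 0, skip; row 2 (s2): (89/5)/(16/5) = 89/16.
Minimum ratio is in the s2 row, so s2 leaves.

s2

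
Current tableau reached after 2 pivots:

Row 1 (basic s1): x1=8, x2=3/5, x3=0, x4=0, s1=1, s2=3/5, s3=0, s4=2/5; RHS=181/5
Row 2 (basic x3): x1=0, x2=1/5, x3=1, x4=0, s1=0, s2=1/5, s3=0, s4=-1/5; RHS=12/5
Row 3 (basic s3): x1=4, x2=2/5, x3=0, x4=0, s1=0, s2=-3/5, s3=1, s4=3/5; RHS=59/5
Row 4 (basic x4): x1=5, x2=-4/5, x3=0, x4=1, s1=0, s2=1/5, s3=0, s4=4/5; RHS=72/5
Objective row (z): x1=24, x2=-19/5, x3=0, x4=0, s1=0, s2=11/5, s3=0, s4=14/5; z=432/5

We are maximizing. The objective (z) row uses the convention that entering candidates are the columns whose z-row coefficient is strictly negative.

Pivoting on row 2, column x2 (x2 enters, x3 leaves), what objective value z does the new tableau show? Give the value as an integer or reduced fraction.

Minimum ratio for x2: (12/5)/(1/5) = 12.
z changes by −(z-row coeff of x2)·ratio = −(-19/5)·12 = 228/5.
New z = 432/5 + (228/5) = 132.

132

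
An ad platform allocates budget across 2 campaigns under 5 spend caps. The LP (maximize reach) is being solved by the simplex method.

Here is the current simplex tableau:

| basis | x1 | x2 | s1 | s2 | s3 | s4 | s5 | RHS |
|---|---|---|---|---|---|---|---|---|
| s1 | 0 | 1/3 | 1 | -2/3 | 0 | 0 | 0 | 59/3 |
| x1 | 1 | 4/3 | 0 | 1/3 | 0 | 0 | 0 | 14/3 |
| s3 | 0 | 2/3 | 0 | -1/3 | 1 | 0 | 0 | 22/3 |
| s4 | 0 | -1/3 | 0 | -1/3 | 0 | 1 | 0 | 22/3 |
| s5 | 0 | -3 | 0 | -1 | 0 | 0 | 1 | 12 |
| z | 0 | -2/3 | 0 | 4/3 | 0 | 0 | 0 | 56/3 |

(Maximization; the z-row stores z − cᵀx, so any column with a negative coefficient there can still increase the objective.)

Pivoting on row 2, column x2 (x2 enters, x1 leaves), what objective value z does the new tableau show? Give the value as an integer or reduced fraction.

Minimum ratio for x2: (14/3)/(4/3) = 7/2.
z changes by −(z-row coeff of x2)·ratio = −(-2/3)·(7/2) = 7/3.
New z = 56/3 + (7/3) = 21.

21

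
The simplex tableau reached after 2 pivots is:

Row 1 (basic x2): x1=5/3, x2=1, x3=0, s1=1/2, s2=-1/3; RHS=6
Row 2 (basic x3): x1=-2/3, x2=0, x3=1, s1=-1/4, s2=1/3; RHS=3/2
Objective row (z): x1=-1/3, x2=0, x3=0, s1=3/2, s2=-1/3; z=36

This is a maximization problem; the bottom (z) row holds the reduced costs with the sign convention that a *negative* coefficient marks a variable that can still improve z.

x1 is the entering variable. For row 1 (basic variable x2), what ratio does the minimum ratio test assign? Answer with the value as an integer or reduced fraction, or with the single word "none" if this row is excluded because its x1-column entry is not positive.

18/5

Ratio = RHS / (x1 entry) = 6 / (5/3) = 18/5.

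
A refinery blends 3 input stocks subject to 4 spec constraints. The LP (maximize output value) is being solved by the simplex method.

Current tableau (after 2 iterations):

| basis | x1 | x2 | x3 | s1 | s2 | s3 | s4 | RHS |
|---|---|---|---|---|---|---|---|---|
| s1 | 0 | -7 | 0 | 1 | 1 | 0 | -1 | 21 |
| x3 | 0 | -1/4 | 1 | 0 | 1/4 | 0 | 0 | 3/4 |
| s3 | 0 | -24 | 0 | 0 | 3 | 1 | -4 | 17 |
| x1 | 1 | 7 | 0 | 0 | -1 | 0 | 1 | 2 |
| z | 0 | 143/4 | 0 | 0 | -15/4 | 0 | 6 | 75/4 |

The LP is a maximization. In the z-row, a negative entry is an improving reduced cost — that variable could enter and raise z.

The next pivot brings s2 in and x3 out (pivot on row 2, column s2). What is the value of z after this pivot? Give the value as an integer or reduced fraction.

Minimum ratio for s2: (3/4)/(1/4) = 3.
z changes by −(z-row coeff of s2)·ratio = −(-15/4)·3 = 45/4.
New z = 75/4 + (45/4) = 30.

30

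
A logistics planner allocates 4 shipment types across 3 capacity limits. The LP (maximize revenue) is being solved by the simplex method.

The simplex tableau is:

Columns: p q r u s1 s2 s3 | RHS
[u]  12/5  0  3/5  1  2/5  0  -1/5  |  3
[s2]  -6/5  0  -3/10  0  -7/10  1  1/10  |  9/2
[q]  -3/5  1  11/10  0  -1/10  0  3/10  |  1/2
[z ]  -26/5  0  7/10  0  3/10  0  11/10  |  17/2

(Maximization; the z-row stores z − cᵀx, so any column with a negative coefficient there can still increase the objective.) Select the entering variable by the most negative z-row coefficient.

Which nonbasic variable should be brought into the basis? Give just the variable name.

p

Objective-row coefficients: p: -26/5, q: 0, r: 7/10, u: 0, s1: 3/10, s2: 0, s3: 11/10.
The most negative is -26/5 in column p, so p enters.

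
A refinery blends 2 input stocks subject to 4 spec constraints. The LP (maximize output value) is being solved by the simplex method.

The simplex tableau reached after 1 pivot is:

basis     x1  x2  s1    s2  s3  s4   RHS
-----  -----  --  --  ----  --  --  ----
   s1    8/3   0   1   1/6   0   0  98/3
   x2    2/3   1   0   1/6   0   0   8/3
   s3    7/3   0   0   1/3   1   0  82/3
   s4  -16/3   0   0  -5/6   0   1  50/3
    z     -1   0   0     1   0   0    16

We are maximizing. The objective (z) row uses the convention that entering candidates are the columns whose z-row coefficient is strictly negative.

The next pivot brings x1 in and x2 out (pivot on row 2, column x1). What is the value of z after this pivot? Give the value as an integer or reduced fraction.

Minimum ratio for x1: (8/3)/(2/3) = 4.
z changes by −(z-row coeff of x1)·ratio = −(-1)·4 = 4.
New z = 16 + 4 = 20.

20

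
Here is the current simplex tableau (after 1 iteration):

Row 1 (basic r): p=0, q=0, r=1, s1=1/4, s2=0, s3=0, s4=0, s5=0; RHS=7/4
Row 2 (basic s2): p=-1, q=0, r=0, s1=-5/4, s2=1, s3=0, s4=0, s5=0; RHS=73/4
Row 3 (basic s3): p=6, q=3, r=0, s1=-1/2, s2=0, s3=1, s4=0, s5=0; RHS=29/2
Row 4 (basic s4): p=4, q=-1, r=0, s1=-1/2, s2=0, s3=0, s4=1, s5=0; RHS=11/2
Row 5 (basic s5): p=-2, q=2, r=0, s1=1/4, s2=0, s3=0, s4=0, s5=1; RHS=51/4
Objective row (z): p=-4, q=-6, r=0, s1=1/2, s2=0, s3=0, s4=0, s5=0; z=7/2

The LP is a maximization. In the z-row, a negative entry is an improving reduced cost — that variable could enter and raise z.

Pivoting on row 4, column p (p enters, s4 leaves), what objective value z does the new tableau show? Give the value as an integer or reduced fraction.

9

Minimum ratio for p: (11/2)/4 = 11/8.
z changes by −(z-row coeff of p)·ratio = −(-4)·(11/8) = 11/2.
New z = 7/2 + (11/2) = 9.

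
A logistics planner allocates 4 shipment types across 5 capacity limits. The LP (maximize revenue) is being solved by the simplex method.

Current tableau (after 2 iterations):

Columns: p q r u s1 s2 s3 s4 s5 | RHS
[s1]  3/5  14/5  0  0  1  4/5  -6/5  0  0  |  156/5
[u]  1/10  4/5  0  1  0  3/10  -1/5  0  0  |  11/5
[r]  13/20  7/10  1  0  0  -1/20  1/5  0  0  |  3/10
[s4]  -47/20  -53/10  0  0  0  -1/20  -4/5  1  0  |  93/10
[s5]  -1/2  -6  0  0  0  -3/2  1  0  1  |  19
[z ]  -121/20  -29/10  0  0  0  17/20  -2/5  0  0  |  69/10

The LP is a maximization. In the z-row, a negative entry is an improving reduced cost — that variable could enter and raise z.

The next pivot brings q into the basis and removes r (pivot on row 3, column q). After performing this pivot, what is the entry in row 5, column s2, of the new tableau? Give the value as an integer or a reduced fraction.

-27/14

Pivot element is row 3, column q: 7/10.
Normalize row 3: new (row 3, s2) = (-1/20)/(7/10) = -1/14.
row 5 ← row 5 − (-6)·(new row 3): -3/2 − (-6)·(-1/14) = -27/14.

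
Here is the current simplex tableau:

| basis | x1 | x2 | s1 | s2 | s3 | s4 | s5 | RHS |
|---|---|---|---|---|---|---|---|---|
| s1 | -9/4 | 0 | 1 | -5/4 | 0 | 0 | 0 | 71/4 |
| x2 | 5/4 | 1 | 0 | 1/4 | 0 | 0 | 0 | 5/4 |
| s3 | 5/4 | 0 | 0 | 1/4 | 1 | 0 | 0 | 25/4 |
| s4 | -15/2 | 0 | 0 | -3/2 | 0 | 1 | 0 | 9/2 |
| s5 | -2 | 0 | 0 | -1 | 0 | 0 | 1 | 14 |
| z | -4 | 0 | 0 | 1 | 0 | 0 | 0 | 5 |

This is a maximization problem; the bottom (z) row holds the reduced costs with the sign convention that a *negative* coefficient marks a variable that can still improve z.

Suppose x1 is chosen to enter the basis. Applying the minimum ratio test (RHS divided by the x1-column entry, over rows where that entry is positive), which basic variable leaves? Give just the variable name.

x2

Ratios: row 1 (s1): entry -9/4 ≤ 0, skip; row 2 (x2): (5/4)/(5/4) = 1; row 3 (s3): (25/4)/(5/4) = 5; row 4 (s4): entry -15/2 ≤ 0, skip; row 5 (s5): entry -2 ≤ 0, skip.
Minimum ratio 1 is in the x2 row, so x2 leaves.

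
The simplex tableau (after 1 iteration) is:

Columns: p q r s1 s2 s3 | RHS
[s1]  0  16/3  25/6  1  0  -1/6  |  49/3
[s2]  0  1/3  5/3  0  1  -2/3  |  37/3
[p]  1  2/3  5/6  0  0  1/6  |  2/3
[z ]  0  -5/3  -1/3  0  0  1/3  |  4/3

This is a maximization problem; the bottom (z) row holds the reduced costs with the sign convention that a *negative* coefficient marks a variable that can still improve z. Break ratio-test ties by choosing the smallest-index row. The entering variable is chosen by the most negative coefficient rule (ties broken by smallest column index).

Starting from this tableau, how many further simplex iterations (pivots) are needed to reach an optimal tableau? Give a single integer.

1

pivot: q in, p out → z = 3
No improving column remains; optimal.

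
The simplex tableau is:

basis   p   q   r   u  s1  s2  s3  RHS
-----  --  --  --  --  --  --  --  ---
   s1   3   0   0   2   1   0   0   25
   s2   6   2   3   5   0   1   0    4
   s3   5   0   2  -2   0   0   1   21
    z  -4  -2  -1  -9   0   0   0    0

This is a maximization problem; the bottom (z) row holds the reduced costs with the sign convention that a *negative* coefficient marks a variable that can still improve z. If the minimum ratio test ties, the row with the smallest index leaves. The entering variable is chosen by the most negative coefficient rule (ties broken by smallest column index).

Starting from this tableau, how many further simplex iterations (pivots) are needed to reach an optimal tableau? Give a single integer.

pivot: u in, s2 out → z = 36/5
No improving column remains; optimal.

1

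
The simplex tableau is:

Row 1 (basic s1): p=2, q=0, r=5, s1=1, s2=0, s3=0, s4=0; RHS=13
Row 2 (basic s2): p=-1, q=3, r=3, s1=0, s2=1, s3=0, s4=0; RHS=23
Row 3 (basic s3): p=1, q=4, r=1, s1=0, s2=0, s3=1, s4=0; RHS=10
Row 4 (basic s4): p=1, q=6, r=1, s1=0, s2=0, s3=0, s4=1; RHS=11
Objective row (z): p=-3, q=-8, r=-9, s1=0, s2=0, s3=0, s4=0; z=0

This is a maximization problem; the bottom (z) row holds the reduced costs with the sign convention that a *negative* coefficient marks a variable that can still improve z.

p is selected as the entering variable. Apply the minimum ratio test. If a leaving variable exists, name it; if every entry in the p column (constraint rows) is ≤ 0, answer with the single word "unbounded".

Ratios: row 1 (s1): 13/2 = 13/2; row 2 (s2): entry -1 ≤ 0, skip; row 3 (s3): 10/1 = 10; row 4 (s4): 11/1 = 11.
Minimum ratio is in the s1 row, so s1 leaves.

s1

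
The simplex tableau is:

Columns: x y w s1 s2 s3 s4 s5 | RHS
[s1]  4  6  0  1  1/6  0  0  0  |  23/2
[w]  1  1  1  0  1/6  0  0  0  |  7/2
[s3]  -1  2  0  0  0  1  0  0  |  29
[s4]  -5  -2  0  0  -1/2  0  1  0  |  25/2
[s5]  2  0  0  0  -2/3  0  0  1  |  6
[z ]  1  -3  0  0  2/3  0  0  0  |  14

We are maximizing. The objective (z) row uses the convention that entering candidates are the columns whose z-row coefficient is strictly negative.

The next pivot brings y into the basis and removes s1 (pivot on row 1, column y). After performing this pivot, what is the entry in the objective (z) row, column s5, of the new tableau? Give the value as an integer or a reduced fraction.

0

Pivot element is row 1, column y: 6.
Normalize row 1: new (row 1, s5) = 0/6 = 0.
z-row ← z-row − (-3)·(new row 1): 0 − (-3)·0 = 0.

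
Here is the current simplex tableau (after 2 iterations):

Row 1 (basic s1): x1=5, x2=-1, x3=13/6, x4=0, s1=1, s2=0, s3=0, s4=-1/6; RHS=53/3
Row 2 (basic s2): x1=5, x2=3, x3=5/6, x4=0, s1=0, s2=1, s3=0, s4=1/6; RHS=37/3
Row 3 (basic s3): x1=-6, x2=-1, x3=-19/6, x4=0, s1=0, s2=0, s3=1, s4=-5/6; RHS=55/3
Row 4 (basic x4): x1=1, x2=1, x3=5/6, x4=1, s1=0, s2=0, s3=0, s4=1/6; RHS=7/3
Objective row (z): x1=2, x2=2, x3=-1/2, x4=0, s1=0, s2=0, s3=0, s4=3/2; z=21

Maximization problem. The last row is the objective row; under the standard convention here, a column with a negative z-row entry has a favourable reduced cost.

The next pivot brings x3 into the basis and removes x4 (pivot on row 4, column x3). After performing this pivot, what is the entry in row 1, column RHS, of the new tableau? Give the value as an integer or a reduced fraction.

Pivot element is row 4, column x3: 5/6.
Normalize row 4: new (row 4, RHS) = (7/3)/(5/6) = 14/5.
row 1 ← row 1 − (13/6)·(new row 4): 53/3 − (13/6)·(14/5) = 58/5.

58/5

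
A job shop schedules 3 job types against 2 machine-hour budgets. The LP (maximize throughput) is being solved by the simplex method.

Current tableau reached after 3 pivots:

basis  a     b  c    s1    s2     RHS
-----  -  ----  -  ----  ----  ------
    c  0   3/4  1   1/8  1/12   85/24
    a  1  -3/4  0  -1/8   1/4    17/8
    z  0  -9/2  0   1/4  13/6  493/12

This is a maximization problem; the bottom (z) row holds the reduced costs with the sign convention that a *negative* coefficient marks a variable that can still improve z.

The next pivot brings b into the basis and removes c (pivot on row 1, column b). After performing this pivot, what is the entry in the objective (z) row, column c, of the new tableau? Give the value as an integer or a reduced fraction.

6

Pivot element is row 1, column b: 3/4.
Normalize row 1: new (row 1, c) = 1/(3/4) = 4/3.
z-row ← z-row − (-9/2)·(new row 1): 0 − (-9/2)·(4/3) = 6.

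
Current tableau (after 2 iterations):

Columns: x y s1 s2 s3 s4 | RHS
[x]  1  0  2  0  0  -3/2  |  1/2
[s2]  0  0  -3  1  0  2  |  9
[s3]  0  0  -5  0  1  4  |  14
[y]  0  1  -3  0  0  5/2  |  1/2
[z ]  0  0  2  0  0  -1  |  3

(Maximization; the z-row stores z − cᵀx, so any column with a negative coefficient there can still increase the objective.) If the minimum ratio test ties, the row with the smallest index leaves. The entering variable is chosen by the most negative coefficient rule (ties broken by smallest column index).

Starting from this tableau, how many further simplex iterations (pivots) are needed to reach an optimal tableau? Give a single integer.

1

pivot: s4 in, y out → z = 16/5
No improving column remains; optimal.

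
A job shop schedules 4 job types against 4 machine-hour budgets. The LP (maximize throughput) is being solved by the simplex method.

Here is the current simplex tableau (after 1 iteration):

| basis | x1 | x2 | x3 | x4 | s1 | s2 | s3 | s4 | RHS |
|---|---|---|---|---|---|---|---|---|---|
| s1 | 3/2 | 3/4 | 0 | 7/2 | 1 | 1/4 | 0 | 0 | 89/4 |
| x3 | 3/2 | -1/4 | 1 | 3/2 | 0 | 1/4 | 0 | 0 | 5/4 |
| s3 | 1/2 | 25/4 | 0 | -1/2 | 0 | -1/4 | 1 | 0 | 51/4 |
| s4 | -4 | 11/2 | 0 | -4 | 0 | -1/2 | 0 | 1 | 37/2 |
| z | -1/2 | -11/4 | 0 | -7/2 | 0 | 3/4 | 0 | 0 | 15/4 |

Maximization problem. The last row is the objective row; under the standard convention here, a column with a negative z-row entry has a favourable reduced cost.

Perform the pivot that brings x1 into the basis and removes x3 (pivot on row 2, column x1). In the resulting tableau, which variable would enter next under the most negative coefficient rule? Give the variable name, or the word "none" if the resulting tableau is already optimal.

x4

Pivot element 3/2. New z-row = old z-row − (-1/2)·(row 2/(3/2)).
Updated z-row coefficients: x1: 0, x2: -17/6, x3: 1/3, x4: -3, s1: 0, s2: 5/6, s3: 0, s4: 0.
The most negative is -3 in column x4, so x4 would enter next.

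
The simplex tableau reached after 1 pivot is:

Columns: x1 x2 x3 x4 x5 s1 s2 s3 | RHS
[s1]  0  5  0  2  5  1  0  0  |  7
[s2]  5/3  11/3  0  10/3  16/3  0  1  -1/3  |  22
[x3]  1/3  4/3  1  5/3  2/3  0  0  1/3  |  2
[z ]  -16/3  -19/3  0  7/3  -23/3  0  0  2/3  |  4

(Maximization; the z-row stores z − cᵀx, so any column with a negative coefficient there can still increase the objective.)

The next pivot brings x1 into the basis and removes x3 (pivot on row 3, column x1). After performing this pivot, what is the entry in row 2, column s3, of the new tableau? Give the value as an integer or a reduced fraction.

-2

Pivot element is row 3, column x1: 1/3.
Normalize row 3: new (row 3, s3) = (1/3)/(1/3) = 1.
row 2 ← row 2 − (5/3)·(new row 3): -1/3 − (5/3)·1 = -2.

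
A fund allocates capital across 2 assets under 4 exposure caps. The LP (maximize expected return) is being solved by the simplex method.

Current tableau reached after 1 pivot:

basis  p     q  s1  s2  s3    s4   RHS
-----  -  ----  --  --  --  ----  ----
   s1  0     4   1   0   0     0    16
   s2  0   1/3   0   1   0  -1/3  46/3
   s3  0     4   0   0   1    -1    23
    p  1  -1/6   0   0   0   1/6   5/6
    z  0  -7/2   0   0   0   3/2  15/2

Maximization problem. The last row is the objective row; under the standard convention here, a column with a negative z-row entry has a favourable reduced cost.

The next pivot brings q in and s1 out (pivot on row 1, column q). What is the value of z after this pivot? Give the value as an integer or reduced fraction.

43/2

Minimum ratio for q: 16/4 = 4.
z changes by −(z-row coeff of q)·ratio = −(-7/2)·4 = 14.
New z = 15/2 + 14 = 43/2.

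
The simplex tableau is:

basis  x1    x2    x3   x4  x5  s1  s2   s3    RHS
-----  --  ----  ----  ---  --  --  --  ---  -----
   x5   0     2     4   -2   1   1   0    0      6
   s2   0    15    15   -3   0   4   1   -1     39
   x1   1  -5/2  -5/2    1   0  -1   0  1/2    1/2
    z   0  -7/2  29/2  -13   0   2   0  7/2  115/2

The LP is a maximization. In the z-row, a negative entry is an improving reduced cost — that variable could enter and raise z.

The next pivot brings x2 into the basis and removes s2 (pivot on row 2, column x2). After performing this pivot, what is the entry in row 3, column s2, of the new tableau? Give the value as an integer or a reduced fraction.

1/6

Pivot element is row 2, column x2: 15.
Normalize row 2: new (row 2, s2) = 1/15 = 1/15.
row 3 ← row 3 − (-5/2)·(new row 2): 0 − (-5/2)·(1/15) = 1/6.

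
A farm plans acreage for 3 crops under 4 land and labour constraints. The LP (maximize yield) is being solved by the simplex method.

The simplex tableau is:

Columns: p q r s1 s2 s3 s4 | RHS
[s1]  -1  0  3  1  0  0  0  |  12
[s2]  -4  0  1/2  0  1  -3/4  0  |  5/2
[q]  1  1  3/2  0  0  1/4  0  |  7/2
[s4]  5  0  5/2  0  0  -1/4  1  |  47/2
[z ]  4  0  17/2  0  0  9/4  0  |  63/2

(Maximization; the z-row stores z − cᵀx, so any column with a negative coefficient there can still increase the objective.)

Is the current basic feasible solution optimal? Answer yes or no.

yes

No objective-row coefficient is strictly negative, so no entering variable exists; the tableau is optimal.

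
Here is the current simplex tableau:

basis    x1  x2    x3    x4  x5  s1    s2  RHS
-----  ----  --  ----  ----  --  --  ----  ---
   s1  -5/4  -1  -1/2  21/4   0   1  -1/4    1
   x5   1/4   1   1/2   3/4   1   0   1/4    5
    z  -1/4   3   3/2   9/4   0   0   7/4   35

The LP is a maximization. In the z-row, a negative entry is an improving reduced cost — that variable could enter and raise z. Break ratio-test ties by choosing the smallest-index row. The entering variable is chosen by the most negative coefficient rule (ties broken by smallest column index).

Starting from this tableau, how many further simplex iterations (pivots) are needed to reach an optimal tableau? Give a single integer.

1

pivot: x1 in, x5 out → z = 40
No improving column remains; optimal.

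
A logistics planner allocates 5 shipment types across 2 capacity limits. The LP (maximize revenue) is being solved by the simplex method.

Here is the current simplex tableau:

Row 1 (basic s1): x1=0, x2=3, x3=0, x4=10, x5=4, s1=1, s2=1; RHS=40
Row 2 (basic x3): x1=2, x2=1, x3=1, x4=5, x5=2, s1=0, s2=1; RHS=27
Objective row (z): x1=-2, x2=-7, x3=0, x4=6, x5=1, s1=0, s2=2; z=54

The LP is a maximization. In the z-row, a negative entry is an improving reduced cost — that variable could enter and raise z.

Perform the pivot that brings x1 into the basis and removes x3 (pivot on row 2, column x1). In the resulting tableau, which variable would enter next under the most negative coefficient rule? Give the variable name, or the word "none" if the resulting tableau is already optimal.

Pivot element 2. New z-row = old z-row − (-2)·(row 2/2).
Updated z-row coefficients: x1: 0, x2: -6, x3: 1, x4: 11, x5: 3, s1: 0, s2: 3.
The most negative is -6 in column x2, so x2 would enter next.

x2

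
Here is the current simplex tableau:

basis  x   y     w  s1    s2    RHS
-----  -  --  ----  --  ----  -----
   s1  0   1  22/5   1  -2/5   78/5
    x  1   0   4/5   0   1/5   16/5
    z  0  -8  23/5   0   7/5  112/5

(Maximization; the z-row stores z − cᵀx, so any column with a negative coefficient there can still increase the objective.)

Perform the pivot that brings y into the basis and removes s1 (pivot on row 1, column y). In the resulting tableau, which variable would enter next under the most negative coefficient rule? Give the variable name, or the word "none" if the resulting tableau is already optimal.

Pivot element 1. New z-row = old z-row − (-8)·(row 1/1).
Updated z-row coefficients: x: 0, y: 0, w: 199/5, s1: 8, s2: -9/5.
The most negative is -9/5 in column s2, so s2 would enter next.

s2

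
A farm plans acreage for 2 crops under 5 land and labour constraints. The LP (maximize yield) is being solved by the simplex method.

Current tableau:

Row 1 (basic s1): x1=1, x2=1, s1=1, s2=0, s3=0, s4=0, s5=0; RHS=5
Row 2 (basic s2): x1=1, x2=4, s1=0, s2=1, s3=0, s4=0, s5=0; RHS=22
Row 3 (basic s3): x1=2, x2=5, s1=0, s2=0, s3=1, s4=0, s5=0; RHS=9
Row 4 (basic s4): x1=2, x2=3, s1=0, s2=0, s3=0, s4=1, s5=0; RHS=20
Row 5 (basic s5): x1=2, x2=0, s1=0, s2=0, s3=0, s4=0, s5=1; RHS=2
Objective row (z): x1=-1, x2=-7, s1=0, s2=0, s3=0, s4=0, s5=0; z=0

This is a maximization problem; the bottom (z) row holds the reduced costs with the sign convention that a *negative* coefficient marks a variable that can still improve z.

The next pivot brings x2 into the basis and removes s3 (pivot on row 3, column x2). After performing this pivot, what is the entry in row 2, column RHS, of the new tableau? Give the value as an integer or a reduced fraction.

74/5

Pivot element is row 3, column x2: 5.
Normalize row 3: new (row 3, RHS) = 9/5 = 9/5.
row 2 ← row 2 − 4·(new row 3): 22 − 4·(9/5) = 74/5.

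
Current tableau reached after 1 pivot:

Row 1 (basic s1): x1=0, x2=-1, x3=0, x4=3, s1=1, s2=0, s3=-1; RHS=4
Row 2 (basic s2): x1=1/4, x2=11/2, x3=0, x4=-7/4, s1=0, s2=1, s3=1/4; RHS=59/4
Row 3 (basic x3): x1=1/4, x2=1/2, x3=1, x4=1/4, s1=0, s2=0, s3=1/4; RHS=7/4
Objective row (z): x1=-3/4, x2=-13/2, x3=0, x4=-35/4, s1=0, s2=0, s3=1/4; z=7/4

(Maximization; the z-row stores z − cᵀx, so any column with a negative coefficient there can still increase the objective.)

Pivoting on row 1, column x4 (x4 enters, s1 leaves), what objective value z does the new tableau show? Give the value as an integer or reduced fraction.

Minimum ratio for x4: 4/3 = 4/3.
z changes by −(z-row coeff of x4)·ratio = −(-35/4)·(4/3) = 35/3.
New z = 7/4 + (35/3) = 161/12.

161/12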